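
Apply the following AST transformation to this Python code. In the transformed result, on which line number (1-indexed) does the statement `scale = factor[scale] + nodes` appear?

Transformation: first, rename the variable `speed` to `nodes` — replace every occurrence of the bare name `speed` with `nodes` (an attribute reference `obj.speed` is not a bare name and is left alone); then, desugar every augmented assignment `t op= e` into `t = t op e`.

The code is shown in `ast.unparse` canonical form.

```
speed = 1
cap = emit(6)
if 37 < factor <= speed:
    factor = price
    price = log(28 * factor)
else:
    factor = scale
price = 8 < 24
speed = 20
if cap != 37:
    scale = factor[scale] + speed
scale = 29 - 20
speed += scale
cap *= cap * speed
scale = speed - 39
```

11

Transformed code:
nodes = 1
cap = emit(6)
if 37 < factor <= nodes:
    factor = price
    price = log(28 * factor)
else:
    factor = scale
price = 8 < 24
nodes = 20
if cap != 37:
    scale = factor[scale] + nodes
scale = 29 - 20
nodes = nodes + scale
cap = cap * (cap * nodes)
scale = nodes - 39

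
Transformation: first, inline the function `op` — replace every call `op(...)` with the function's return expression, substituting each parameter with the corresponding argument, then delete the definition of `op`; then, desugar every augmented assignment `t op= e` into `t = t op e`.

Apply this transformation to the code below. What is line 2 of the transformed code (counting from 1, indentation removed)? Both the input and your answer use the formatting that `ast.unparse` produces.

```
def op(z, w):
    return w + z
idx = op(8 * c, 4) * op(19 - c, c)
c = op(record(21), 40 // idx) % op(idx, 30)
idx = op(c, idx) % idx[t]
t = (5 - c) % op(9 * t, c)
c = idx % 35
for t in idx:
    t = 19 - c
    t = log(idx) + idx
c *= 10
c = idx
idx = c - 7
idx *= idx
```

Transformed code:
idx = (4 + 8 * c) * (c + (19 - c))
c = (40 // idx + record(21)) % (30 + idx)
idx = (idx + c) % idx[t]
t = (5 - c) % (c + 9 * t)
c = idx % 35
for t in idx:
    t = 19 - c
    t = log(idx) + idx
c = c * 10
c = idx
idx = c - 7
idx = idx * idx

c = (40 // idx + record(21)) % (30 + idx)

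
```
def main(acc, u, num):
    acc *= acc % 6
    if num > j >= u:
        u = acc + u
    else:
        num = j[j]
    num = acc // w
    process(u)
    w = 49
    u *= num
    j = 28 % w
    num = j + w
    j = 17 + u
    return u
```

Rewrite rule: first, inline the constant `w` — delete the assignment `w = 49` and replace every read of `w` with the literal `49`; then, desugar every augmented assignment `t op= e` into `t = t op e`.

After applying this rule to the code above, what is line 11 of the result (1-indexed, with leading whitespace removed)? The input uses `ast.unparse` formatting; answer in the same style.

Transformed code:
def main(acc, u, num):
    acc = acc * (acc % 6)
    if num > j >= u:
        u = acc + u
    else:
        num = j[j]
    num = acc // 49
    process(u)
    u = u * num
    j = 28 % 49
    num = j + 49
    j = 17 + u
    return u

num = j + 49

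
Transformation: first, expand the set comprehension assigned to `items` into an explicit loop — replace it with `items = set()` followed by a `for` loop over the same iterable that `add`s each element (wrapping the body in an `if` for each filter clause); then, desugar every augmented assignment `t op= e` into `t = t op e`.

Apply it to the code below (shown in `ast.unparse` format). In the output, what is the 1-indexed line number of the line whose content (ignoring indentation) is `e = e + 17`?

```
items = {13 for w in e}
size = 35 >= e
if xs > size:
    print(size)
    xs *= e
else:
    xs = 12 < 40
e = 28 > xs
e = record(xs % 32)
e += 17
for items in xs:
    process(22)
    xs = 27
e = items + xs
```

12

Transformed code:
items = set()
for w in e:
    items.add(13)
size = 35 >= e
if xs > size:
    print(size)
    xs = xs * e
else:
    xs = 12 < 40
e = 28 > xs
e = record(xs % 32)
e = e + 17
for items in xs:
    process(22)
    xs = 27
e = items + xs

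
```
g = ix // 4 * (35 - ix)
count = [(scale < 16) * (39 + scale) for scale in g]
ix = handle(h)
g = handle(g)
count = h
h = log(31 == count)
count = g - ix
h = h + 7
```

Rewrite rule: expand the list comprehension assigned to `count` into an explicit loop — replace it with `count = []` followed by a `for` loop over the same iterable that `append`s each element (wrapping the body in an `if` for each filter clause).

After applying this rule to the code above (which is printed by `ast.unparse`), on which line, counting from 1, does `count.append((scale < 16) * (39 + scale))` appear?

4

Transformed code:
g = ix // 4 * (35 - ix)
count = []
for scale in g:
    count.append((scale < 16) * (39 + scale))
ix = handle(h)
g = handle(g)
count = h
h = log(31 == count)
count = g - ix
h = h + 7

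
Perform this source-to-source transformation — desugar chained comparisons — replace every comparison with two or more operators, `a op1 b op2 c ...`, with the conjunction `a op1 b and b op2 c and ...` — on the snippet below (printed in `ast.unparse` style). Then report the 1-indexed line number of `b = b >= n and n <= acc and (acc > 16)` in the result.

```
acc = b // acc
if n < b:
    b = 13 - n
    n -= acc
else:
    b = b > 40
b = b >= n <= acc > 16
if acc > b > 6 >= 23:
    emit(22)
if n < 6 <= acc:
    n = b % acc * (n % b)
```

Transformed code:
acc = b // acc
if n < b:
    b = 13 - n
    n -= acc
else:
    b = b > 40
b = b >= n and n <= acc and (acc > 16)
if acc > b and b > 6 and (6 >= 23):
    emit(22)
if n < 6 and 6 <= acc:
    n = b % acc * (n % b)

7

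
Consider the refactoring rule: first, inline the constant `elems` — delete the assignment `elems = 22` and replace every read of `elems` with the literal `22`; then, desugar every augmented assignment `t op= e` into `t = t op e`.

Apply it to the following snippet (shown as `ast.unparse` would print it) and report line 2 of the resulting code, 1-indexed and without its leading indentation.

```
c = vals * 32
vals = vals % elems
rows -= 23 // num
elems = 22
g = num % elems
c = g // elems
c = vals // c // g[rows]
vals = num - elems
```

vals = vals % 22

Transformed code:
c = vals * 32
vals = vals % 22
rows = rows - 23 // num
g = num % 22
c = g // 22
c = vals // c // g[rows]
vals = num - 22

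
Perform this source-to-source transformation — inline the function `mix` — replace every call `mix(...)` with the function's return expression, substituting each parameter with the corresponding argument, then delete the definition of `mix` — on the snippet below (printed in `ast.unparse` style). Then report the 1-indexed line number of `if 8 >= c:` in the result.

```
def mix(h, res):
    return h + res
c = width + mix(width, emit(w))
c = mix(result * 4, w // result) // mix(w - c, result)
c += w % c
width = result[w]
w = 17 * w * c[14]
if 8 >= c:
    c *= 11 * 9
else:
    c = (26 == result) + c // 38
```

6

Transformed code:
c = width + (width + emit(w))
c = (result * 4 + w // result) // (w - c + result)
c += w % c
width = result[w]
w = 17 * w * c[14]
if 8 >= c:
    c *= 11 * 9
else:
    c = (26 == result) + c // 38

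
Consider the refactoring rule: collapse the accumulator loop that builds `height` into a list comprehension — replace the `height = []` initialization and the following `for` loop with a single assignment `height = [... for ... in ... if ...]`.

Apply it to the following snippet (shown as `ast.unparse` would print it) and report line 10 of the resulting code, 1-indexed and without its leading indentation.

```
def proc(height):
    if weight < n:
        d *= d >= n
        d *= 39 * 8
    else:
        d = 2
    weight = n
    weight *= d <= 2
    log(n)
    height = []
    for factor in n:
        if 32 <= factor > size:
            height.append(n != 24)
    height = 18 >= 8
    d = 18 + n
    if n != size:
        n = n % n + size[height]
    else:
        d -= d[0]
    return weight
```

height = [n != 24 for factor in n if 32 <= factor > size]

Transformed code:
def proc(height):
    if weight < n:
        d *= d >= n
        d *= 39 * 8
    else:
        d = 2
    weight = n
    weight *= d <= 2
    log(n)
    height = [n != 24 for factor in n if 32 <= factor > size]
    height = 18 >= 8
    d = 18 + n
    if n != size:
        n = n % n + size[height]
    else:
        d -= d[0]
    return weight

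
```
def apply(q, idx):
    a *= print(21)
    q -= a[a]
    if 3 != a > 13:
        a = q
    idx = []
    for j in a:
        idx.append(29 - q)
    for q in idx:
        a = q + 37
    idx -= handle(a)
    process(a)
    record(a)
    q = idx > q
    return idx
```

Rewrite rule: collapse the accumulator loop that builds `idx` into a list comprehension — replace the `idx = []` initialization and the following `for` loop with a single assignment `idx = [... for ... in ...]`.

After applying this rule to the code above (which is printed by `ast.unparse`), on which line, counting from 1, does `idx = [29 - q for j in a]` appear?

Transformed code:
def apply(q, idx):
    a *= print(21)
    q -= a[a]
    if 3 != a > 13:
        a = q
    idx = [29 - q for j in a]
    for q in idx:
        a = q + 37
    idx -= handle(a)
    process(a)
    record(a)
    q = idx > q
    return idx

6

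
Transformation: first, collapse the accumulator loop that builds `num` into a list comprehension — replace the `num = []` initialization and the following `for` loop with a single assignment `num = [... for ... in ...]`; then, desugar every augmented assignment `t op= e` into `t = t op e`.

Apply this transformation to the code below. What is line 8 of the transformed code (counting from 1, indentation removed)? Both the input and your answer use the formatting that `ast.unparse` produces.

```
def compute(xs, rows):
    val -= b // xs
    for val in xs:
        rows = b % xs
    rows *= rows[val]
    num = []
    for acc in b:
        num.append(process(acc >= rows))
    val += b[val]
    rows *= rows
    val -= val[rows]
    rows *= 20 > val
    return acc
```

Transformed code:
def compute(xs, rows):
    val = val - b // xs
    for val in xs:
        rows = b % xs
    rows = rows * rows[val]
    num = [process(acc >= rows) for acc in b]
    val = val + b[val]
    rows = rows * rows
    val = val - val[rows]
    rows = rows * (20 > val)
    return acc

rows = rows * rows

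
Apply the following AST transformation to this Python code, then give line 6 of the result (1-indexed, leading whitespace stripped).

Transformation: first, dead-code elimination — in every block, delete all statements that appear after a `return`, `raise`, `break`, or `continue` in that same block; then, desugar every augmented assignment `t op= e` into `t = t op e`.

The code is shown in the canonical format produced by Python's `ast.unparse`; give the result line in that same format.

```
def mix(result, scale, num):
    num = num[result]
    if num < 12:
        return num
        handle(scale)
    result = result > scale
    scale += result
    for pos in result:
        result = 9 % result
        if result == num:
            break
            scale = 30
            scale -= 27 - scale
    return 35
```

Transformed code:
def mix(result, scale, num):
    num = num[result]
    if num < 12:
        return num
    result = result > scale
    scale = scale + result
    for pos in result:
        result = 9 % result
        if result == num:
            break
    return 35

scale = scale + result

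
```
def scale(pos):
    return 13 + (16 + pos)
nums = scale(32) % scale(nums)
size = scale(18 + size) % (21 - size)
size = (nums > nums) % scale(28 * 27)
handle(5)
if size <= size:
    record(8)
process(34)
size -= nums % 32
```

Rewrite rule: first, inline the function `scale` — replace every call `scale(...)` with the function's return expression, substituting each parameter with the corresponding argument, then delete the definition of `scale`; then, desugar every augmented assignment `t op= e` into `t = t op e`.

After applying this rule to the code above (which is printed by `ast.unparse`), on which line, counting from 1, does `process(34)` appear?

7

Transformed code:
nums = (13 + (16 + 32)) % (13 + (16 + nums))
size = (13 + (16 + (18 + size))) % (21 - size)
size = (nums > nums) % (13 + (16 + 28 * 27))
handle(5)
if size <= size:
    record(8)
process(34)
size = size - nums % 32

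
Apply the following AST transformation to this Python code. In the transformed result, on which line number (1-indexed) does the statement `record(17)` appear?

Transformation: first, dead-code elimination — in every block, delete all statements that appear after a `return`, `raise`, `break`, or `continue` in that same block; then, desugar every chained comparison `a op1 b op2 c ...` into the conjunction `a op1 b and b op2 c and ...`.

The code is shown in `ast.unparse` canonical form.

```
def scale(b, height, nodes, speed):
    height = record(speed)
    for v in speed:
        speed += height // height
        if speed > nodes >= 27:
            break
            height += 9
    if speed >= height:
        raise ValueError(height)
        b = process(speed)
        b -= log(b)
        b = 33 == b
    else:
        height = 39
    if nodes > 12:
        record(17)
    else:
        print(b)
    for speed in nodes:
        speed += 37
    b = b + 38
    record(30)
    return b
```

12

Transformed code:
def scale(b, height, nodes, speed):
    height = record(speed)
    for v in speed:
        speed += height // height
        if speed > nodes and nodes >= 27:
            break
    if speed >= height:
        raise ValueError(height)
    else:
        height = 39
    if nodes > 12:
        record(17)
    else:
        print(b)
    for speed in nodes:
        speed += 37
    b = b + 38
    record(30)
    return b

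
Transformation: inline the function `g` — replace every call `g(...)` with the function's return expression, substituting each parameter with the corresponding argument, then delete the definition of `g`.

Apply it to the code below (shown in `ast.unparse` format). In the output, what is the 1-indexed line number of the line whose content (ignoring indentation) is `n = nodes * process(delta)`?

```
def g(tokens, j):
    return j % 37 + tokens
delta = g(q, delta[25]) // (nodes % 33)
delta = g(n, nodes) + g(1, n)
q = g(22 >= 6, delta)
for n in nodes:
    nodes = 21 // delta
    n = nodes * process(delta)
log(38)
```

6

Transformed code:
delta = (delta[25] % 37 + q) // (nodes % 33)
delta = nodes % 37 + n + (n % 37 + 1)
q = delta % 37 + (22 >= 6)
for n in nodes:
    nodes = 21 // delta
    n = nodes * process(delta)
log(38)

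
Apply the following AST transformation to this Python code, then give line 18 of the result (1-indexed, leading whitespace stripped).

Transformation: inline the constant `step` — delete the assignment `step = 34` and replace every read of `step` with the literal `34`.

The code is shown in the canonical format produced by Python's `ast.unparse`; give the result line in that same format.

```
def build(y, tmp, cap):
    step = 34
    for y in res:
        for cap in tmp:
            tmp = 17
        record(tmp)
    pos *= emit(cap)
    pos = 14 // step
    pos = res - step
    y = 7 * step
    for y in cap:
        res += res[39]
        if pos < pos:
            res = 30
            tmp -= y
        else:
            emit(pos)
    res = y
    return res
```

Transformed code:
def build(y, tmp, cap):
    for y in res:
        for cap in tmp:
            tmp = 17
        record(tmp)
    pos *= emit(cap)
    pos = 14 // 34
    pos = res - 34
    y = 7 * 34
    for y in cap:
        res += res[39]
        if pos < pos:
            res = 30
            tmp -= y
        else:
            emit(pos)
    res = y
    return res

return res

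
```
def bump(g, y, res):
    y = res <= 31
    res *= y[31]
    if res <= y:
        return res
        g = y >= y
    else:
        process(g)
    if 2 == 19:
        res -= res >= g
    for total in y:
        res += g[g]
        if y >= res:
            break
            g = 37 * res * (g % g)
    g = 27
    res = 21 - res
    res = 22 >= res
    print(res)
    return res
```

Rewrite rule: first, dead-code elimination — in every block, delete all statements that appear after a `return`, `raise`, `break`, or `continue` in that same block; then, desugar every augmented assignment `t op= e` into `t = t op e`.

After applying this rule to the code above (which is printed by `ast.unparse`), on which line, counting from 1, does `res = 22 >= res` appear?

16

Transformed code:
def bump(g, y, res):
    y = res <= 31
    res = res * y[31]
    if res <= y:
        return res
    else:
        process(g)
    if 2 == 19:
        res = res - (res >= g)
    for total in y:
        res = res + g[g]
        if y >= res:
            break
    g = 27
    res = 21 - res
    res = 22 >= res
    print(res)
    return res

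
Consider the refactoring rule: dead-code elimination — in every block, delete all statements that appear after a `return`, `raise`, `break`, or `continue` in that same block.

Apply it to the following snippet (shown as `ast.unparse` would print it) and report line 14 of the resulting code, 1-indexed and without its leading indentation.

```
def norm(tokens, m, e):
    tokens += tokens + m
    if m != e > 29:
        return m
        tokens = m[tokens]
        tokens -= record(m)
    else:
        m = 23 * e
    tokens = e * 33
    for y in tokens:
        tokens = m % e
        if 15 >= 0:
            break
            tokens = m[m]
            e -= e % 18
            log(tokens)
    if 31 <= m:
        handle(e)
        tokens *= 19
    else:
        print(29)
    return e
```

tokens *= 19

Transformed code:
def norm(tokens, m, e):
    tokens += tokens + m
    if m != e > 29:
        return m
    else:
        m = 23 * e
    tokens = e * 33
    for y in tokens:
        tokens = m % e
        if 15 >= 0:
            break
    if 31 <= m:
        handle(e)
        tokens *= 19
    else:
        print(29)
    return e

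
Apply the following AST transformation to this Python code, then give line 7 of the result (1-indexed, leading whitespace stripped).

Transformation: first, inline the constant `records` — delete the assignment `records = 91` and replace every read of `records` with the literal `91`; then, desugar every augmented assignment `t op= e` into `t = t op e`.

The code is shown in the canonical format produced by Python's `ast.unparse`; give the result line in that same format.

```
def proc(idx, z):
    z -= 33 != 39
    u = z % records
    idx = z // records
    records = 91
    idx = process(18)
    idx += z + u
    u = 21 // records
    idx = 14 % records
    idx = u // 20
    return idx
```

u = 21 // 91

Transformed code:
def proc(idx, z):
    z = z - (33 != 39)
    u = z % 91
    idx = z // 91
    idx = process(18)
    idx = idx + (z + u)
    u = 21 // 91
    idx = 14 % 91
    idx = u // 20
    return idx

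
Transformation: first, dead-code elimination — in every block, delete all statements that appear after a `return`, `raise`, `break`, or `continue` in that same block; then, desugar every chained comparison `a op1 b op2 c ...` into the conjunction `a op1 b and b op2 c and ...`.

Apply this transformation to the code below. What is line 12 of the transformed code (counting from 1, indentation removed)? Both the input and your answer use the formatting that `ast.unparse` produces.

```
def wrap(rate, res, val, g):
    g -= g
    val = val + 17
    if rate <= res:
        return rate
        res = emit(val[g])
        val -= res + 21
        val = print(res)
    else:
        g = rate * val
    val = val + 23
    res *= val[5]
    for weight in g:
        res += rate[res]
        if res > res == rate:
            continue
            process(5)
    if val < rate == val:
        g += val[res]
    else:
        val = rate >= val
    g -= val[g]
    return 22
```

Transformed code:
def wrap(rate, res, val, g):
    g -= g
    val = val + 17
    if rate <= res:
        return rate
    else:
        g = rate * val
    val = val + 23
    res *= val[5]
    for weight in g:
        res += rate[res]
        if res > res and res == rate:
            continue
    if val < rate and rate == val:
        g += val[res]
    else:
        val = rate >= val
    g -= val[g]
    return 22

if res > res and res == rate:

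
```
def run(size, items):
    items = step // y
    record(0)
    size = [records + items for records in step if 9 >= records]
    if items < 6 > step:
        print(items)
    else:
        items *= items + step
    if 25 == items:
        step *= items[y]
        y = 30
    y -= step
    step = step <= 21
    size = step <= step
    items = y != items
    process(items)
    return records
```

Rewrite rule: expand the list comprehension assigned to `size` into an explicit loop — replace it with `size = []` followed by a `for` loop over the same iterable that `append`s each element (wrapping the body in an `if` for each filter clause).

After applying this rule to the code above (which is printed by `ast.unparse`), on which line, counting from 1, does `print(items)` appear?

Transformed code:
def run(size, items):
    items = step // y
    record(0)
    size = []
    for records in step:
        if 9 >= records:
            size.append(records + items)
    if items < 6 > step:
        print(items)
    else:
        items *= items + step
    if 25 == items:
        step *= items[y]
        y = 30
    y -= step
    step = step <= 21
    size = step <= step
    items = y != items
    process(items)
    return records

9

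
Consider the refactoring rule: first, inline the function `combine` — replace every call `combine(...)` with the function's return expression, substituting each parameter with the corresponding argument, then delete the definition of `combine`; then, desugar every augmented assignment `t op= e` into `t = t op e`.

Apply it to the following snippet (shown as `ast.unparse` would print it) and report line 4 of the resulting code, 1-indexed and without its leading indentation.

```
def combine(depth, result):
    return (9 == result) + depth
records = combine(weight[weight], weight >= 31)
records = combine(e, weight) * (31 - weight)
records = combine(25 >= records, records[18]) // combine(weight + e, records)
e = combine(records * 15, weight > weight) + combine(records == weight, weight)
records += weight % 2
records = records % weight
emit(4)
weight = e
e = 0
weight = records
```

e = (9 == (weight > weight)) + records * 15 + ((9 == weight) + (records == weight))

Transformed code:
records = (9 == (weight >= 31)) + weight[weight]
records = ((9 == weight) + e) * (31 - weight)
records = ((9 == records[18]) + (25 >= records)) // ((9 == records) + (weight + e))
e = (9 == (weight > weight)) + records * 15 + ((9 == weight) + (records == weight))
records = records + weight % 2
records = records % weight
emit(4)
weight = e
e = 0
weight = records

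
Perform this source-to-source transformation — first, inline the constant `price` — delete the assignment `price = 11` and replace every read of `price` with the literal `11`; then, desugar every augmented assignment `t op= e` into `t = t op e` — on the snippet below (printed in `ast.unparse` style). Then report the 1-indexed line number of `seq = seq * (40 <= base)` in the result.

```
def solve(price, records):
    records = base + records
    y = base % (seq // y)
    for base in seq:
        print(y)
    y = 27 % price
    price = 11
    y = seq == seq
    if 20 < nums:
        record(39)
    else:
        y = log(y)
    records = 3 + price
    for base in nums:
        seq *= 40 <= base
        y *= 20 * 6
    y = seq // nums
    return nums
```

14

Transformed code:
def solve(price, records):
    records = base + records
    y = base % (seq // y)
    for base in seq:
        print(y)
    y = 27 % 11
    y = seq == seq
    if 20 < nums:
        record(39)
    else:
        y = log(y)
    records = 3 + 11
    for base in nums:
        seq = seq * (40 <= base)
        y = y * (20 * 6)
    y = seq // nums
    return nums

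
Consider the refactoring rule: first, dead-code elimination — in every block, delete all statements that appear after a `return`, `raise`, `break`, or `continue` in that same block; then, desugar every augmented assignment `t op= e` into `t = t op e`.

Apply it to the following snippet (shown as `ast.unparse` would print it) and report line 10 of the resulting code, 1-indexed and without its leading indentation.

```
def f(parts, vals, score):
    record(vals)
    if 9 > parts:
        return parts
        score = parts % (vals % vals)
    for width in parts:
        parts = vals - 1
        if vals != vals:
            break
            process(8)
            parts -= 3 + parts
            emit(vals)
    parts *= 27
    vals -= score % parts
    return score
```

Transformed code:
def f(parts, vals, score):
    record(vals)
    if 9 > parts:
        return parts
    for width in parts:
        parts = vals - 1
        if vals != vals:
            break
    parts = parts * 27
    vals = vals - score % parts
    return score

vals = vals - score % parts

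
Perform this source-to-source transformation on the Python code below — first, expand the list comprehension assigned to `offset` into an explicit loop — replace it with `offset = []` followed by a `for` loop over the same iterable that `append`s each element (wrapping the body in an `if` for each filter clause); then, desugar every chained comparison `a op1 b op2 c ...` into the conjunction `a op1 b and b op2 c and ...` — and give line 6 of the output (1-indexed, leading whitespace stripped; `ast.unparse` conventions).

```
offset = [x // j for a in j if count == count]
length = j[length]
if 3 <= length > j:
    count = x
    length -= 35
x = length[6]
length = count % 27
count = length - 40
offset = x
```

if 3 <= length and length > j:

Transformed code:
offset = []
for a in j:
    if count == count:
        offset.append(x // j)
length = j[length]
if 3 <= length and length > j:
    count = x
    length -= 35
x = length[6]
length = count % 27
count = length - 40
offset = x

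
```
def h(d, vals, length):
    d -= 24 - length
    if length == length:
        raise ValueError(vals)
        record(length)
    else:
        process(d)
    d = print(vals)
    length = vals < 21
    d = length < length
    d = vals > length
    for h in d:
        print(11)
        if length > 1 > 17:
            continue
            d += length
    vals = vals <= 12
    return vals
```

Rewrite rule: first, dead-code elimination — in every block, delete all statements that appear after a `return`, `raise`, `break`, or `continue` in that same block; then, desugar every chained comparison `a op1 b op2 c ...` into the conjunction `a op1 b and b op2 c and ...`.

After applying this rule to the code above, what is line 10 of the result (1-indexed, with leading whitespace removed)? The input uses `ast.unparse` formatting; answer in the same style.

Transformed code:
def h(d, vals, length):
    d -= 24 - length
    if length == length:
        raise ValueError(vals)
    else:
        process(d)
    d = print(vals)
    length = vals < 21
    d = length < length
    d = vals > length
    for h in d:
        print(11)
        if length > 1 and 1 > 17:
            continue
    vals = vals <= 12
    return vals

d = vals > length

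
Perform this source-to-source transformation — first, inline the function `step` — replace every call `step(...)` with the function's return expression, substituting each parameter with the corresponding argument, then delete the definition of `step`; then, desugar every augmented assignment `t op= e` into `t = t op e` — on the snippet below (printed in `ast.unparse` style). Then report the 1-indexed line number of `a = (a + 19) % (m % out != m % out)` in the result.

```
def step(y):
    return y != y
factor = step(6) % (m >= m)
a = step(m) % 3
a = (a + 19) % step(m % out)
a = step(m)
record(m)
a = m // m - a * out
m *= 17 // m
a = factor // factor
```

3

Transformed code:
factor = (6 != 6) % (m >= m)
a = (m != m) % 3
a = (a + 19) % (m % out != m % out)
a = m != m
record(m)
a = m // m - a * out
m = m * (17 // m)
a = factor // factor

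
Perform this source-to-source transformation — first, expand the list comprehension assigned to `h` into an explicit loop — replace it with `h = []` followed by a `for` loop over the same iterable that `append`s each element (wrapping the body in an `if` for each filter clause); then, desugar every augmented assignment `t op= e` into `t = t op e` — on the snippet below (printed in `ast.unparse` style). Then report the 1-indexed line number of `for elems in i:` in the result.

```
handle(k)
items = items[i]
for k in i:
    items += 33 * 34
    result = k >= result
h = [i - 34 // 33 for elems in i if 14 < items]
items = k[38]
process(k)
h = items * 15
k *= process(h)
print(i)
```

Transformed code:
handle(k)
items = items[i]
for k in i:
    items = items + 33 * 34
    result = k >= result
h = []
for elems in i:
    if 14 < items:
        h.append(i - 34 // 33)
items = k[38]
process(k)
h = items * 15
k = k * process(h)
print(i)

7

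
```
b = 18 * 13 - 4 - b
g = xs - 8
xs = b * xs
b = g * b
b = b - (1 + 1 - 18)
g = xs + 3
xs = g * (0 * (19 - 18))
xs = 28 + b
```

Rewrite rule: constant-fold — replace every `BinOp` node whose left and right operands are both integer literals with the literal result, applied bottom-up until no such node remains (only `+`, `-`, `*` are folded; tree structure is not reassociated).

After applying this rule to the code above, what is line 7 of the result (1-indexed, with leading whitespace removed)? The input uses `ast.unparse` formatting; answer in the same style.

xs = g * 0

Transformed code:
b = 230 - b
g = xs - 8
xs = b * xs
b = g * b
b = b - -16
g = xs + 3
xs = g * 0
xs = 28 + b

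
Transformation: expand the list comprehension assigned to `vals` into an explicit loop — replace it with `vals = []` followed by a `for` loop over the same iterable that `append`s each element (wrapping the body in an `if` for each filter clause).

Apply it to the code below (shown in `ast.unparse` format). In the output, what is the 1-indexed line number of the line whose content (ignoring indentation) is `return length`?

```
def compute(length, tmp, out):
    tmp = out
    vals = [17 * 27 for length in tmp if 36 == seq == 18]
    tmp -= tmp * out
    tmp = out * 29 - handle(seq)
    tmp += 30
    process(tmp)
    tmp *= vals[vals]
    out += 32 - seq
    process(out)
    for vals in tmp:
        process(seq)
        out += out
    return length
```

17

Transformed code:
def compute(length, tmp, out):
    tmp = out
    vals = []
    for length in tmp:
        if 36 == seq == 18:
            vals.append(17 * 27)
    tmp -= tmp * out
    tmp = out * 29 - handle(seq)
    tmp += 30
    process(tmp)
    tmp *= vals[vals]
    out += 32 - seq
    process(out)
    for vals in tmp:
        process(seq)
        out += out
    return length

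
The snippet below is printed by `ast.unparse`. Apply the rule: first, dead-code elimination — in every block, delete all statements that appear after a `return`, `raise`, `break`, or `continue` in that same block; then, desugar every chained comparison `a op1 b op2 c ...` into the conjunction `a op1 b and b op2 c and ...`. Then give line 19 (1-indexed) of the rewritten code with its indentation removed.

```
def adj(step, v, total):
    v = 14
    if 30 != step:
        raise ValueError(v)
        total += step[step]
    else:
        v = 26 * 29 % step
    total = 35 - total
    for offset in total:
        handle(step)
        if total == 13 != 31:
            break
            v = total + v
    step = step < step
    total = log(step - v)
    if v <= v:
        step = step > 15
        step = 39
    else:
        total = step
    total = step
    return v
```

total = step

Transformed code:
def adj(step, v, total):
    v = 14
    if 30 != step:
        raise ValueError(v)
    else:
        v = 26 * 29 % step
    total = 35 - total
    for offset in total:
        handle(step)
        if total == 13 and 13 != 31:
            break
    step = step < step
    total = log(step - v)
    if v <= v:
        step = step > 15
        step = 39
    else:
        total = step
    total = step
    return v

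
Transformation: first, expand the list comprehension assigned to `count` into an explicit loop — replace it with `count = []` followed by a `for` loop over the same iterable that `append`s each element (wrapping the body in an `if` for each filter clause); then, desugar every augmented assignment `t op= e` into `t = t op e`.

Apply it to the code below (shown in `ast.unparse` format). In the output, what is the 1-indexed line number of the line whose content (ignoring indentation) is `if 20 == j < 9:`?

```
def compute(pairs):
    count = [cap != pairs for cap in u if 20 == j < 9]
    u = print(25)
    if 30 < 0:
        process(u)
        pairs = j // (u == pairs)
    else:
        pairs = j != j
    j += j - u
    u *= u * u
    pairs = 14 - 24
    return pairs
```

Transformed code:
def compute(pairs):
    count = []
    for cap in u:
        if 20 == j < 9:
            count.append(cap != pairs)
    u = print(25)
    if 30 < 0:
        process(u)
        pairs = j // (u == pairs)
    else:
        pairs = j != j
    j = j + (j - u)
    u = u * (u * u)
    pairs = 14 - 24
    return pairs

4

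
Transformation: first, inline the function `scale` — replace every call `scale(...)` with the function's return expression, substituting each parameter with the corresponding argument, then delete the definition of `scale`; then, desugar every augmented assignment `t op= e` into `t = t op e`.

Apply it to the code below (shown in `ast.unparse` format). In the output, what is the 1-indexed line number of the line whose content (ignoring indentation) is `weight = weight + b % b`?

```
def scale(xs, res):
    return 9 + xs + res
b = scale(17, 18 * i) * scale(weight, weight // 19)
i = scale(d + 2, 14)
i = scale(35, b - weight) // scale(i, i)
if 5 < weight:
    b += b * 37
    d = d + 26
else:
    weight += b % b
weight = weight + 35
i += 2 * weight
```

8

Transformed code:
b = (9 + 17 + 18 * i) * (9 + weight + weight // 19)
i = 9 + (d + 2) + 14
i = (9 + 35 + (b - weight)) // (9 + i + i)
if 5 < weight:
    b = b + b * 37
    d = d + 26
else:
    weight = weight + b % b
weight = weight + 35
i = i + 2 * weight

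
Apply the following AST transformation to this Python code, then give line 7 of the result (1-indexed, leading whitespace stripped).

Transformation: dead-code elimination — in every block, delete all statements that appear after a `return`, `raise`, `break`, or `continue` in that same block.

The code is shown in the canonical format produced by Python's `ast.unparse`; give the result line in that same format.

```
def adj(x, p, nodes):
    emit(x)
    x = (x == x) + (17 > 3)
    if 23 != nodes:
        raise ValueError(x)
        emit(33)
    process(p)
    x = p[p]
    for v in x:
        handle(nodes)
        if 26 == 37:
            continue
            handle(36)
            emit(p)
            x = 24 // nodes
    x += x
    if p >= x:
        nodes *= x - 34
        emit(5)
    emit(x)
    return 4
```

Transformed code:
def adj(x, p, nodes):
    emit(x)
    x = (x == x) + (17 > 3)
    if 23 != nodes:
        raise ValueError(x)
    process(p)
    x = p[p]
    for v in x:
        handle(nodes)
        if 26 == 37:
            continue
    x += x
    if p >= x:
        nodes *= x - 34
        emit(5)
    emit(x)
    return 4

x = p[p]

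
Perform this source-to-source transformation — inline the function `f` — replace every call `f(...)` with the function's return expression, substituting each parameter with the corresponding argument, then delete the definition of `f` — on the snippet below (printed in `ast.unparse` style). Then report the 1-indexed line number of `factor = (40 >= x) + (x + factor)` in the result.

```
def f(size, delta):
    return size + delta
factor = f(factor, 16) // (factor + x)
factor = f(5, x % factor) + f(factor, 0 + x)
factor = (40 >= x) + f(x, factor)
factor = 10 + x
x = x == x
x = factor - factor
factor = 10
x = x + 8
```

Transformed code:
factor = (factor + 16) // (factor + x)
factor = 5 + x % factor + (factor + (0 + x))
factor = (40 >= x) + (x + factor)
factor = 10 + x
x = x == x
x = factor - factor
factor = 10
x = x + 8

3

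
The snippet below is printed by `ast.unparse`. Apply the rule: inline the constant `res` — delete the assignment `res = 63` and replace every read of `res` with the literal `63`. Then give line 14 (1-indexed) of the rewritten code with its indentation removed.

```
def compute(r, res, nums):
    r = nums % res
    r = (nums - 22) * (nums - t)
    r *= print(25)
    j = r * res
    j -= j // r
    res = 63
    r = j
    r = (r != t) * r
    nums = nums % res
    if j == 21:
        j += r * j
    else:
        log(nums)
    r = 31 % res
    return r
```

Transformed code:
def compute(r, res, nums):
    r = nums % 63
    r = (nums - 22) * (nums - t)
    r *= print(25)
    j = r * 63
    j -= j // r
    r = j
    r = (r != t) * r
    nums = nums % 63
    if j == 21:
        j += r * j
    else:
        log(nums)
    r = 31 % 63
    return r

r = 31 % 63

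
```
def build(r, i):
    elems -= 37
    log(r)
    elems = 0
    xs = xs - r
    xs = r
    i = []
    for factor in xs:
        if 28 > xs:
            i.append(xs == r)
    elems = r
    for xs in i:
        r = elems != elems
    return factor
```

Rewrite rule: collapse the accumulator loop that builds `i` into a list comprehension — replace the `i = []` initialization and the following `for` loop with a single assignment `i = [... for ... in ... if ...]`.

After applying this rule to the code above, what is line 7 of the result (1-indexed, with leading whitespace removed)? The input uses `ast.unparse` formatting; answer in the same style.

Transformed code:
def build(r, i):
    elems -= 37
    log(r)
    elems = 0
    xs = xs - r
    xs = r
    i = [xs == r for factor in xs if 28 > xs]
    elems = r
    for xs in i:
        r = elems != elems
    return factor

i = [xs == r for factor in xs if 28 > xs]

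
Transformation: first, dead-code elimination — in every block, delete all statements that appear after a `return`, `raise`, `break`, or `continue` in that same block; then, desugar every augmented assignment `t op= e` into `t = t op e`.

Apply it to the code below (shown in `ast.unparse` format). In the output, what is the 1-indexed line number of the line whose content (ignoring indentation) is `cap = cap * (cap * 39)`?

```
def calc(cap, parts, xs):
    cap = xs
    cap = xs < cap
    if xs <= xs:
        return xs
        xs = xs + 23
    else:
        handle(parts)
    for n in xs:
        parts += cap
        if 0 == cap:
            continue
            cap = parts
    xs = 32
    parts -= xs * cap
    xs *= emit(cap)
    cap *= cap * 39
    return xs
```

15

Transformed code:
def calc(cap, parts, xs):
    cap = xs
    cap = xs < cap
    if xs <= xs:
        return xs
    else:
        handle(parts)
    for n in xs:
        parts = parts + cap
        if 0 == cap:
            continue
    xs = 32
    parts = parts - xs * cap
    xs = xs * emit(cap)
    cap = cap * (cap * 39)
    return xs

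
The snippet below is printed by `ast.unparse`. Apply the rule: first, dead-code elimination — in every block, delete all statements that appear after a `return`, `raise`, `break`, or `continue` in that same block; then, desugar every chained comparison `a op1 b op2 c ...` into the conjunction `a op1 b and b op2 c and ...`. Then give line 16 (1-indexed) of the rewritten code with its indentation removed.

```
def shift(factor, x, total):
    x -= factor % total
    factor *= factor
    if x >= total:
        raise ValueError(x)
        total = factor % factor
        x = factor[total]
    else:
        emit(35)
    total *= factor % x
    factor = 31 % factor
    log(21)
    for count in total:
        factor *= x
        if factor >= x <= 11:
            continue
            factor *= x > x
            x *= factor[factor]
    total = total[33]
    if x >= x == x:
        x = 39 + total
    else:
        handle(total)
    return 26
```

Transformed code:
def shift(factor, x, total):
    x -= factor % total
    factor *= factor
    if x >= total:
        raise ValueError(x)
    else:
        emit(35)
    total *= factor % x
    factor = 31 % factor
    log(21)
    for count in total:
        factor *= x
        if factor >= x and x <= 11:
            continue
    total = total[33]
    if x >= x and x == x:
        x = 39 + total
    else:
        handle(total)
    return 26

if x >= x and x == x: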